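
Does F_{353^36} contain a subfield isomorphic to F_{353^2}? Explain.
Yes: F_{353^2} is a subfield of F_{353^36}

F_{p^m} embeds in F_{p^n} iff m | n (since F_{p^n} is the splitting field of x^(p^n) - x, and F_{p^m} ⊂ F_{p^n} forces p^n to be a power of p^m, i.e. m | n; conversely if m | n then every root of x^(p^m) - x is a root of x^(p^n) - x). Here 2 | 36 (since 36 = 18·2), so F_{353^2} is a subfield of F_{353^36}, and [F_{353^36} : F_{353^2}] = 36/2 = 18.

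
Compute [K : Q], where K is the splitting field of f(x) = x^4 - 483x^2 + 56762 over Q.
[K : Q] = 4

Solving the quadratic in x^2: x^2 = (483 ± √(483^2 - 4·56762))/2 = (483 ± √6241)/2 = (483 ± 79)/2, giving x^2 = 202 or x^2 = 281. So f(x) = (x^2 - 202)(x^2 - 281) and the roots of f are ±√202, ±√281. Hence the splitting field is K = Q(√202, √281). Since 202 and 281 are distinct squarefree integers > 1, their product 56762 is not a perfect square, so √281 ∉ Q(√202). By the tower law [K:Q] = [Q(√202,√281):Q(√202)] · [Q(√202):Q] = 2 · 2 = 4.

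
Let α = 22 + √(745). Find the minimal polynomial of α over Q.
m_α(x) = x^2 - 44x - 261

From α - 22 = √(745), squaring gives (α - 22)^2 = 745, i.e. α^2 - 44α + 484 = 745, so α^2 - 44α - 261 = 0. The discriminant of x^2 - 44x - 261 is (-44)^2 - 4·(-261) = 1936 + 1044 = 2980, and 4·(745) is not a perfect square in Q since 745 is squarefree and ≠ 1. Hence x^2 - 44x - 261 is irreducible over Q and is the minimal polynomial of α.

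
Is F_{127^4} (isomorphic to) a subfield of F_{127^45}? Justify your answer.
No: F_{127^4} is not a subfield of F_{127^45}

F_{p^m} embeds in F_{p^n} iff m | n. Here 4 ∤ 45 (since 45 = 11·4 + 1 with remainder 1 ≠ 0), so F_{127^4} is not a subfield of F_{127^45}. Equivalently: if it were, the tower law would give 4 = [F_{127^4}:F_127] dividing [F_{127^45}:F_127] = 45, contradiction.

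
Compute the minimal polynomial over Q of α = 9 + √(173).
m_α(x) = x^2 - 18x - 92

From α - 9 = √(173), squaring gives (α - 9)^2 = 173, i.e. α^2 - 18α + 81 = 173, so α^2 - 18α - 92 = 0. The discriminant of x^2 - 18x - 92 is (-18)^2 - 4·(-92) = 324 + 368 = 692, and 4·(173) is not a perfect square in Q since 173 is squarefree and ≠ 1. Hence x^2 - 18x - 92 is irreducible over Q and is the minimal polynomial of α.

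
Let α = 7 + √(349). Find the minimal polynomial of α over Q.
m_α(x) = x^2 - 14x - 300

From α - 7 = √(349), squaring gives (α - 7)^2 = 349, i.e. α^2 - 14α + 49 = 349, so α^2 - 14α - 300 = 0. The discriminant of x^2 - 14x - 300 is (-14)^2 - 4·(-300) = 196 + 1200 = 1396, and 4·(349) is not a perfect square in Q since 349 is squarefree and ≠ 1. Hence x^2 - 14x - 300 is irreducible over Q and is the minimal polynomial of α.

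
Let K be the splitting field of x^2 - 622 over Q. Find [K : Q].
[K : Q] = 2

f(x) = x^2 - 622 factors as (x - √622)(x + √622). The splitting field is K = Q(√622). Since 622 is squarefree and > 1, it is not a perfect square, so x^2 - 622 is irreducible over Q and [Q(√622) : Q] = 2. Hence [K : Q] = 2.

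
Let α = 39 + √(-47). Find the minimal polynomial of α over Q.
m_α(x) = x^2 - 78x + 1568

From α - 39 = √(-47), squaring gives (α - 39)^2 = -47, i.e. α^2 - 78α + 1521 = -47, so α^2 - 78α + 1568 = 0. The discriminant of x^2 - 78x + 1568 is (-78)^2 - 4·(1568) = 6084 - 6272 = -188, and 4·(-47) is not a perfect square in Q since -47 is squarefree and ≠ 1. Hence x^2 - 78x + 1568 is irreducible over Q and is the minimal polynomial of α.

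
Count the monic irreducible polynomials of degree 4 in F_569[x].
There are 26205215340 monic irreducible polynomials of degree 4 over F_569

Each element of F_{569^4} that lies in no proper subfield is a root of exactly one monic irreducible of degree 4 over F_569, and each such polynomial has 4 distinct roots in F_{569^4}. By Möbius inversion the count is N_569(4) = (1/4) Σ_{d|4} μ(4/d) · 569^d = (1/4)(μ(4)·569^1 + μ(2)·569^2 + μ(1)·569^4) = 104820861360/4 = 26205215340.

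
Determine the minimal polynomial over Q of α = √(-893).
m_α(x) = x^2 + 893

α satisfies α^2 + 893 = 0, so x^2 + 893 annihilates α. Since d = -893 is squarefree and ≠ 1, it is not a perfect square in Q, so x^2 + 893 has no rational root and is therefore irreducible over Q (a degree-2 polynomial over a field is irreducible iff it has no root). Hence m_α(x) = x^2 + 893.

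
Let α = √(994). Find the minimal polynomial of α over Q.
m_α(x) = x^2 - 994

α satisfies α^2 - 994 = 0, so x^2 - 994 annihilates α. Since d = 994 is squarefree and ≠ 1, it is not a perfect square in Q, so x^2 - 994 has no rational root and is therefore irreducible over Q (a degree-2 polynomial over a field is irreducible iff it has no root). Hence m_α(x) = x^2 - 994.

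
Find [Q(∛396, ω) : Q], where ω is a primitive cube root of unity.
[Q(∛396, ω) : Q] = 6

[Q(∛396):Q] = 3 (min poly x^3 - 396, irreducible since 396 is not a perfect cube). [Q(ω):Q] = 2 (min poly x^2 + x + 1). Since Q(∛396) ⊂ R and ω ∉ R, we have ω ∉ Q(∛396), so x^2 + x + 1 remains irreducible over Q(∛396) and [Q(∛396, ω) : Q(∛396)] = 2. By the tower law, [Q(∛396, ω) : Q] = 3 · 2 = 6. (In fact Q(∛396, ω) is the splitting field of x^3 - 396 over Q.)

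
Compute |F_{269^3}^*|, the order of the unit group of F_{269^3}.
|F_{269^3}^*| = 19465108

F_{269^3} has 269^3 = 19465109 elements; its multiplicative group consists of all nonzero elements, so |F_{269^3}^*| = 19465109 - 1 = 19465108. (It is cyclic since any finite subgroup of the multiplicative group of a field is cyclic.)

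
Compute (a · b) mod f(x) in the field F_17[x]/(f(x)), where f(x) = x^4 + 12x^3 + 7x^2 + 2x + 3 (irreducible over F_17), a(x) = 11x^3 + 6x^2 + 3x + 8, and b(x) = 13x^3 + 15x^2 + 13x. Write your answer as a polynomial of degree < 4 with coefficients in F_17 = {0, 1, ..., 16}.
a · b ≡ 8x^3 + 4x^2 + 5x + 6 (mod f(x))

Multiply in F_17[x]: a(x)·b(x) = (11x^3 + 6x^2 + 3x + 8)·(13x^3 + 15x^2 + 13x) = 7x^6 + 5x^5 + 6x^3 + 6x^2 + 2x. This has degree ≥ 4, so divide by f(x) over F_17: 7x^6 + 5x^5 + 6x^3 + 6x^2 + 2x = (7x^2 + 6x + 15)·(x^4 + 12x^3 + 7x^2 + 2x + 3) + (8x^3 + 4x^2 + 5x + 6). Hence a·b ≡ 8x^3 + 4x^2 + 5x + 6 (mod f). (F_17[x]/(f) is a field with 17^4 = 83521 elements since f is irreducible of degree 4.)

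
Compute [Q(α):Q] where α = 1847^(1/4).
[Q(α):Q] = 4

α is a root of x^4 - 1847. By Eisenstein's criterion at the prime p = 1847 (which divides the constant term 1847 but p^2 = 3411409 does not, since 1847 is squarefree), x^4 - 1847 is irreducible over Q. Hence [Q(α):Q] = 4.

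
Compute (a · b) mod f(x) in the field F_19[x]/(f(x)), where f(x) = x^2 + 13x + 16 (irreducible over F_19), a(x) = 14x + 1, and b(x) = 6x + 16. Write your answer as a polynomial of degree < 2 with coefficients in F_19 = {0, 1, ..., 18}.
a · b ≡ 12x + 2 (mod f(x))

Multiply in F_19[x]: a(x)·b(x) = (14x + 1)·(6x + 16) = 8x^2 + 2x + 16. This has degree ≥ 2, so divide by f(x) over F_19: 8x^2 + 2x + 16 = (8)·(x^2 + 13x + 16) + (12x + 2). Hence a·b ≡ 12x + 2 (mod f). (F_19[x]/(f) is a field with 19^2 = 361 elements since f is irreducible of degree 2.)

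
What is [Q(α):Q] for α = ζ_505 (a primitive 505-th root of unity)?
[Q(α):Q] = 400

The minimal polynomial of ζ_505 over Q is the 505-th cyclotomic polynomial Φ_505(x), which is irreducible over Q and has degree φ(505) = 400. Hence [Q(α):Q] = φ(505) = 400.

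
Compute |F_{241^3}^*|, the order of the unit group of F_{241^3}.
|F_{241^3}^*| = 13997520

F_{241^3} has 241^3 = 13997521 elements; its multiplicative group consists of all nonzero elements, so |F_{241^3}^*| = 13997521 - 1 = 13997520. (It is cyclic since any finite subgroup of the multiplicative group of a field is cyclic.)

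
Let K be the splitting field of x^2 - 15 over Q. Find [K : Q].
[K : Q] = 2

f(x) = x^2 - 15 factors as (x - √15)(x + √15). The splitting field is K = Q(√15). Since 15 is squarefree and > 1, it is not a perfect square, so x^2 - 15 is irreducible over Q and [Q(√15) : Q] = 2. Hence [K : Q] = 2.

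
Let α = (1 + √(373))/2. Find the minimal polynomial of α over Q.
m_α(x) = x^2 - x - 93

From 2α - 1 = √(373), squaring gives (2α - 1)^2 = 373, i.e. 4α^2 - 4α + 1 = 373, so α^2 - α + (1 - 373)/4 = 0. Since 373 ≡ 1 (mod 4), (1 - 373)/4 = -93 ∈ Z. The polynomial x^2 - x - 93 has discriminant 1 - 4·(-93) = 373, which is not a perfect square in Q (d = 373 is squarefree and ≠ 1), so x^2 - x - 93 is irreducible over Q. It is the minimal polynomial of α.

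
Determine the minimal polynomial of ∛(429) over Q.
m_α(x) = x^3 - 429

α satisfies α^3 = 429, so x^3 - 429 annihilates α. By the rational root test, a rational root p/q (in lowest terms) of x^3 - 429 would satisfy p^3 = 429 q^3, forcing q = 1 and p^3 = 429; but 429 is not a perfect cube, contradiction. A monic cubic over Q with no rational root is irreducible (any nontrivial factorization would include a linear factor). Hence x^3 - 429 is the minimal polynomial of α, and in particular [Q(α):Q] = 3.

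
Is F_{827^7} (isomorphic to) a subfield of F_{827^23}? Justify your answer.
No: F_{827^7} is not a subfield of F_{827^23}

F_{p^m} embeds in F_{p^n} iff m | n. Here 7 ∤ 23 (since 23 = 3·7 + 2 with remainder 2 ≠ 0), so F_{827^7} is not a subfield of F_{827^23}. Equivalently: if it were, the tower law would give 7 = [F_{827^7}:F_827] dividing [F_{827^23}:F_827] = 23, contradiction.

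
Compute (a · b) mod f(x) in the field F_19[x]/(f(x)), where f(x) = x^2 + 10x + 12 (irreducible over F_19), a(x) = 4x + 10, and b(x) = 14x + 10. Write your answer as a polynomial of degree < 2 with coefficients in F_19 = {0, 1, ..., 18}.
a · b ≡ 17 (mod f(x))

Multiply in F_19[x]: a(x)·b(x) = (4x + 10)·(14x + 10) = 18x^2 + 9x + 5. This has degree ≥ 2, so divide by f(x) over F_19: 18x^2 + 9x + 5 = (18)·(x^2 + 10x + 12) + (17). Hence a·b ≡ 17 (mod f). (F_19[x]/(f) is a field with 19^2 = 361 elements since f is irreducible of degree 2.)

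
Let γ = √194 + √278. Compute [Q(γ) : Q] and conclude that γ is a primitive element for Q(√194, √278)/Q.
[Q(γ) : Q] = 4 (equivalently, Q(γ) = Q(√194, √278))

Obviously Q(γ) ⊆ Q(√194, √278), and [Q(√194, √278):Q] = 4 (since 194, 278 are distinct squarefree integers > 1 with 53932 not a perfect square). To show equality we compute the minimal polynomial of γ. From γ = √194 + √278: γ^2 = 194 + 2√(53932) + 278 = 472 + 2√(53932), so γ^2 - 472 = 2√(53932); squaring, (γ^2 - 472)^2 = 4·53932, i.e. γ^4 - 944γ^2 + 222784 - 215728 = 0, i.e. γ^4 - 944γ^2 + 7056 = 0. So γ is a root of x^4 - 944x^2 + 7056. This polynomial is irreducible over Q: it has no rational root (each ±√194 ± √278 is irrational), and any factorization into two quadratics over Q would force √(53932) ∈ Q (pairing opposite roots) or √194, √278 ∈ Q (other pairings), all impossible. Hence [Q(γ):Q] = 4 = [Q(√194, √278):Q], so Q(γ) = Q(√194, √278).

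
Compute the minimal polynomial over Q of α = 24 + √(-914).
m_α(x) = x^2 - 48x + 1490

From α - 24 = √(-914), squaring gives (α - 24)^2 = -914, i.e. α^2 - 48α + 576 = -914, so α^2 - 48α + 1490 = 0. The discriminant of x^2 - 48x + 1490 is (-48)^2 - 4·(1490) = 2304 - 5960 = -3656, and 4·(-914) is not a perfect square in Q since -914 is squarefree and ≠ 1. Hence x^2 - 48x + 1490 is irreducible over Q and is the minimal polynomial of α.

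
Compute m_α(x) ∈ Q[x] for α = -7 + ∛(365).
m_α(x) = x^3 + 21x^2 + 147x - 22

Set β = α + 7 = ∛(365), so β^3 = 365. Then (α + 7)^3 - 365 = 0, i.e. α is a root of g(x) = (x + 7)^3 - 365 = x^3 + 21x^2 + 147x - 22. Since g(x) = h(x + 7) where h(x) = x^3 - 365, and h is irreducible over Q (because 365 is not a perfect cube, so h has no rational root, and a monic cubic with no rational root is irreducible), g is also irreducible (irreducibility is preserved under the substitution x → x + 7). Hence m_α(x) = x^3 + 21x^2 + 147x - 22.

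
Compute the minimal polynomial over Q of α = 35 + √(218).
m_α(x) = x^2 - 70x + 1007

From α - 35 = √(218), squaring gives (α - 35)^2 = 218, i.e. α^2 - 70α + 1225 = 218, so α^2 - 70α + 1007 = 0. The discriminant of x^2 - 70x + 1007 is (-70)^2 - 4·(1007) = 4900 - 4028 = 872, and 4·(218) is not a perfect square in Q since 218 is squarefree and ≠ 1. Hence x^2 - 70x + 1007 is irreducible over Q and is the minimal polynomial of α.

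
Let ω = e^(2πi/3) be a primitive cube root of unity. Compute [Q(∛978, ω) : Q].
[Q(∛978, ω) : Q] = 6

[Q(∛978):Q] = 3 (min poly x^3 - 978, irreducible since 978 is not a perfect cube). [Q(ω):Q] = 2 (min poly x^2 + x + 1). Since Q(∛978) ⊂ R and ω ∉ R, we have ω ∉ Q(∛978), so x^2 + x + 1 remains irreducible over Q(∛978) and [Q(∛978, ω) : Q(∛978)] = 2. By the tower law, [Q(∛978, ω) : Q] = 3 · 2 = 6. (In fact Q(∛978, ω) is the splitting field of x^3 - 978 over Q.)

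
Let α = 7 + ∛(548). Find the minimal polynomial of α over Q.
m_α(x) = x^3 - 21x^2 + 147x - 891

Set β = α - 7 = ∛(548), so β^3 = 548. Then (α - 7)^3 - 548 = 0, i.e. α is a root of g(x) = (x - 7)^3 - 548 = x^3 - 21x^2 + 147x - 891. Since g(x) = h(x - 7) where h(x) = x^3 - 548, and h is irreducible over Q (because 548 is not a perfect cube, so h has no rational root, and a monic cubic with no rational root is irreducible), g is also irreducible (irreducibility is preserved under the substitution x → x - 7). Hence m_α(x) = x^3 - 21x^2 + 147x - 891.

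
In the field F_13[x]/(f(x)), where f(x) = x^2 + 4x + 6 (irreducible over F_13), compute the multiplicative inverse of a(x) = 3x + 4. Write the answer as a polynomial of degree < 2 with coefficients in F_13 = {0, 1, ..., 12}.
a(x)^(-1) ≡ 4x + 2 (mod f(x))

Since f is irreducible over F_13, F_13[x]/(f) is a field and a(x) ≠ 0 has an inverse. Apply the extended Euclidean algorithm to f(x) and a(x) in F_13[x]: f(x) = (9x + 11)·a(x) + (1). The last nonzero remainder is the constant 1 = gcd(f, a) in F_13. Back-substituting through the division chain expresses 1 = s(x)·a(x) + t(x)·f(x) with s(x) ≡ 4x + 2 (mod f), so a(x)^(-1) ≡ s(x) = 4x + 2 (mod f). Check: (3x + 4)·(4x + 2) = 12x^2 + 9x + 8 ≡ 1 (mod x^2 + 4x + 6).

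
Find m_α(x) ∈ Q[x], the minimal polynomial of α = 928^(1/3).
m_α(x) = x^3 - 928

α satisfies α^3 = 928, so x^3 - 928 annihilates α. By the rational root test, a rational root p/q (in lowest terms) of x^3 - 928 would satisfy p^3 = 928 q^3, forcing q = 1 and p^3 = 928; but 928 is not a perfect cube, contradiction. A monic cubic over Q with no rational root is irreducible (any nontrivial factorization would include a linear factor). Hence x^3 - 928 is the minimal polynomial of α, and in particular [Q(α):Q] = 3.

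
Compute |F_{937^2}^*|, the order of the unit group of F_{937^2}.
|F_{937^2}^*| = 877968

F_{937^2} has 937^2 = 877969 elements; its multiplicative group consists of all nonzero elements, so |F_{937^2}^*| = 877969 - 1 = 877968. (It is cyclic since any finite subgroup of the multiplicative group of a field is cyclic.)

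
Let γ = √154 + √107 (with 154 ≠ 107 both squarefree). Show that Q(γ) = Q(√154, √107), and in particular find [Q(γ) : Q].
[Q(γ) : Q] = 4 (equivalently, Q(γ) = Q(√154, √107))

Obviously Q(γ) ⊆ Q(√154, √107), and [Q(√154, √107):Q] = 4 (since 154, 107 are distinct squarefree integers > 1 with 16478 not a perfect square). To show equality we compute the minimal polynomial of γ. From γ = √154 + √107: γ^2 = 154 + 2√(16478) + 107 = 261 + 2√(16478), so γ^2 - 261 = 2√(16478); squaring, (γ^2 - 261)^2 = 4·16478, i.e. γ^4 - 522γ^2 + 68121 - 65912 = 0, i.e. γ^4 - 522γ^2 + 2209 = 0. So γ is a root of x^4 - 522x^2 + 2209. This polynomial is irreducible over Q: it has no rational root (each ±√154 ± √107 is irrational), and any factorization into two quadratics over Q would force √(16478) ∈ Q (pairing opposite roots) or √154, √107 ∈ Q (other pairings), all impossible. Hence [Q(γ):Q] = 4 = [Q(√154, √107):Q], so Q(γ) = Q(√154, √107).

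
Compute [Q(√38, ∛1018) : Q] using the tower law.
[Q(√38, ∛1018) : Q] = 6

Let L = Q(√38, ∛1018). Since Q(√38) ⊂ L and [Q(√38):Q] = 2, the tower law gives 2 | [L:Q]. Likewise Q(∛1018) ⊂ L with [Q(∛1018):Q] = 3 (because 1018 is not a perfect cube), so 3 | [L:Q]. As gcd(2,3) = 1, [L:Q] is divisible by 6. Conversely L is generated over Q by √38 and ∛1018, so [L:Q] ≤ 2·3 = 6. Therefore [Q(√38, ∛1018) : Q] = 6.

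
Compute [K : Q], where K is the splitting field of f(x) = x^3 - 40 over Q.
[K : Q] = 6

The roots of x^3 - 40 are ∛40, ω∛40, ω^2∛40 where ω = e^(2πi/3) is a primitive cube root of unity, so K = Q(∛40, ω). Now [Q(∛40):Q] = 3 (since 40 is not a perfect cube, x^3 - 40 is irreducible) and [Q(ω):Q] = 2. Both 2 and 3 divide [K:Q], and [K:Q] ≤ 3·2 = 6, so [K:Q] = 6. (Equivalently: Q(∛40) ⊂ R but ω ∉ R, so [K : Q(∛40)] = 2.)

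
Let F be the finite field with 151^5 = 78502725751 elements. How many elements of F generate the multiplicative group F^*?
There are φ(78502725750) = 20934060000 primitive elements

F_q^* is cyclic of order q - 1 = 78502725750. A cyclic group of order m has exactly φ(m) generators. Here m = 78502725750 = 2 · 3 · 5^3 · 104670301, so the number of primitive elements is φ(78502725750) = 20934060000.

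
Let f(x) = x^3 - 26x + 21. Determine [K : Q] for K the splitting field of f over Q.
[K : Q] = 6

By the rational root test, any rational root of the monic integer polynomial f(x) = x^3 - 26x + 21 must be an integer dividing the constant term 21, i.e. one of ±{1, 3, 7, 21}. Evaluating: f(1) = -4, f(-1) = 46, f(3) = -30, f(-3) = 72, f(7) = 182, f(-7) = -140, f(21) = 8736, f(-21) = -8694; none is 0, so f has no rational root and is therefore irreducible over Q (a cubic with no linear factor over a field is irreducible). For an irreducible cubic, the Galois group is A_3 or S_3 according as the discriminant disc(f) = -4a^3 - 27b^2 = -4·(-26)^3 - 27·(21)^2 = 58397 is or is not a square in Q. Here disc(f) = 58397 is not a perfect square in Q, so the Galois group of f over Q is not contained in A_3 and must be all of S_3. The splitting field has degree |S_3| = 6 over Q, so [K : Q] = 6.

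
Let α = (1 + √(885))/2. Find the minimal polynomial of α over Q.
m_α(x) = x^2 - x - 221

From 2α - 1 = √(885), squaring gives (2α - 1)^2 = 885, i.e. 4α^2 - 4α + 1 = 885, so α^2 - α + (1 - 885)/4 = 0. Since 885 ≡ 1 (mod 4), (1 - 885)/4 = -221 ∈ Z. The polynomial x^2 - x - 221 has discriminant 1 - 4·(-221) = 885, which is not a perfect square in Q (d = 885 is squarefree and ≠ 1), so x^2 - x - 221 is irreducible over Q. It is the minimal polynomial of α.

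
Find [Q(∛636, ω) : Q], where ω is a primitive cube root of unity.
[Q(∛636, ω) : Q] = 6

[Q(∛636):Q] = 3 (min poly x^3 - 636, irreducible since 636 is not a perfect cube). [Q(ω):Q] = 2 (min poly x^2 + x + 1). Since Q(∛636) ⊂ R and ω ∉ R, we have ω ∉ Q(∛636), so x^2 + x + 1 remains irreducible over Q(∛636) and [Q(∛636, ω) : Q(∛636)] = 2. By the tower law, [Q(∛636, ω) : Q] = 3 · 2 = 6. (In fact Q(∛636, ω) is the splitting field of x^3 - 636 over Q.)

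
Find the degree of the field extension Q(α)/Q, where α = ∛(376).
[Q(α):Q] = 3

The minimal polynomial of α is x^3 - 376, irreducible over Q since 376 is not a perfect cube (so x^3 - 376 has no rational root). Hence [Q(α):Q] = deg(m_α) = 3.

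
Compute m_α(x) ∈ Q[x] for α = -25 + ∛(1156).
m_α(x) = x^3 + 75x^2 + 1875x + 14469

Set β = α + 25 = ∛(1156), so β^3 = 1156. Then (α + 25)^3 - 1156 = 0, i.e. α is a root of g(x) = (x + 25)^3 - 1156 = x^3 + 75x^2 + 1875x + 14469. Since g(x) = h(x + 25) where h(x) = x^3 - 1156, and h is irreducible over Q (because 1156 is not a perfect cube, so h has no rational root, and a monic cubic with no rational root is irreducible), g is also irreducible (irreducibility is preserved under the substitution x → x + 25). Hence m_α(x) = x^3 + 75x^2 + 1875x + 14469.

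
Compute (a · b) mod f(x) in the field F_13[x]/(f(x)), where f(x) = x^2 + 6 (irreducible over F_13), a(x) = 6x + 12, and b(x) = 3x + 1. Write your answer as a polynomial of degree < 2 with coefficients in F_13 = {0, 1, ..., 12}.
a · b ≡ 3x + 8 (mod f(x))

Multiply in F_13[x]: a(x)·b(x) = (6x + 12)·(3x + 1) = 5x^2 + 3x + 12. This has degree ≥ 2, so divide by f(x) over F_13: 5x^2 + 3x + 12 = (5)·(x^2 + 6) + (3x + 8). Hence a·b ≡ 3x + 8 (mod f). (F_13[x]/(f) is a field with 13^2 = 169 elements since f is irreducible of degree 2.)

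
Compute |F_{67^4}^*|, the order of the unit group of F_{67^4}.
|F_{67^4}^*| = 20151120

F_{67^4} has 67^4 = 20151121 elements; its multiplicative group consists of all nonzero elements, so |F_{67^4}^*| = 20151121 - 1 = 20151120. (It is cyclic since any finite subgroup of the multiplicative group of a field is cyclic.)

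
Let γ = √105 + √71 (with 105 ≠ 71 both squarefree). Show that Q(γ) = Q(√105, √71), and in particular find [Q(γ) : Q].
[Q(γ) : Q] = 4 (equivalently, Q(γ) = Q(√105, √71))

Obviously Q(γ) ⊆ Q(√105, √71), and [Q(√105, √71):Q] = 4 (since 105, 71 are distinct squarefree integers > 1 with 7455 not a perfect square). To show equality we compute the minimal polynomial of γ. From γ = √105 + √71: γ^2 = 105 + 2√(7455) + 71 = 176 + 2√(7455), so γ^2 - 176 = 2√(7455); squaring, (γ^2 - 176)^2 = 4·7455, i.e. γ^4 - 352γ^2 + 30976 - 29820 = 0, i.e. γ^4 - 352γ^2 + 1156 = 0. So γ is a root of x^4 - 352x^2 + 1156. This polynomial is irreducible over Q: it has no rational root (each ±√105 ± √71 is irrational), and any factorization into two quadratics over Q would force √(7455) ∈ Q (pairing opposite roots) or √105, √71 ∈ Q (other pairings), all impossible. Hence [Q(γ):Q] = 4 = [Q(√105, √71):Q], so Q(γ) = Q(√105, √71).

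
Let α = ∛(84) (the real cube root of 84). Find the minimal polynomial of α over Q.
m_α(x) = x^3 - 84

α satisfies α^3 = 84, so x^3 - 84 annihilates α. By the rational root test, a rational root p/q (in lowest terms) of x^3 - 84 would satisfy p^3 = 84 q^3, forcing q = 1 and p^3 = 84; but 84 is not a perfect cube, contradiction. A monic cubic over Q with no rational root is irreducible (any nontrivial factorization would include a linear factor). Hence x^3 - 84 is the minimal polynomial of α, and in particular [Q(α):Q] = 3.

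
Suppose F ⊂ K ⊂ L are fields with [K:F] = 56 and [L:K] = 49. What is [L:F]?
[L:F] = 2744

The tower law says that for any tower of field extensions F ⊂ K ⊂ L with finite degrees, [L:F] = [L:K] · [K:F]. Here this gives [L:F] = 49 · 56 = 2744.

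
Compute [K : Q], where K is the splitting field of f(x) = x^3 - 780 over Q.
[K : Q] = 6

The roots of x^3 - 780 are ∛780, ω∛780, ω^2∛780 where ω = e^(2πi/3) is a primitive cube root of unity, so K = Q(∛780, ω). Now [Q(∛780):Q] = 3 (since 780 is not a perfect cube, x^3 - 780 is irreducible) and [Q(ω):Q] = 2. Both 2 and 3 divide [K:Q], and [K:Q] ≤ 3·2 = 6, so [K:Q] = 6. (Equivalently: Q(∛780) ⊂ R but ω ∉ R, so [K : Q(∛780)] = 2.)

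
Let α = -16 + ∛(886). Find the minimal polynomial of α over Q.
m_α(x) = x^3 + 48x^2 + 768x + 3210

Set β = α + 16 = ∛(886), so β^3 = 886. Then (α + 16)^3 - 886 = 0, i.e. α is a root of g(x) = (x + 16)^3 - 886 = x^3 + 48x^2 + 768x + 3210. Since g(x) = h(x + 16) where h(x) = x^3 - 886, and h is irreducible over Q (because 886 is not a perfect cube, so h has no rational root, and a monic cubic with no rational root is irreducible), g is also irreducible (irreducibility is preserved under the substitution x → x + 16). Hence m_α(x) = x^3 + 48x^2 + 768x + 3210.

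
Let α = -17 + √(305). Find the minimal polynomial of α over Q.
m_α(x) = x^2 + 34x - 16

From α + 17 = √(305), squaring gives (α + 17)^2 = 305, i.e. α^2 + 34α + 289 = 305, so α^2 + 34α - 16 = 0. The discriminant of x^2 + 34x - 16 is (34)^2 - 4·(-16) = 1156 + 64 = 1220, and 4·(305) is not a perfect square in Q since 305 is squarefree and ≠ 1. Hence x^2 + 34x - 16 is irreducible over Q and is the minimal polynomial of α.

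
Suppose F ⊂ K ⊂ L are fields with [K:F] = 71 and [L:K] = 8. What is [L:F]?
[L:F] = 568

The tower law says that for any tower of field extensions F ⊂ K ⊂ L with finite degrees, [L:F] = [L:K] · [K:F]. Here this gives [L:F] = 8 · 71 = 568.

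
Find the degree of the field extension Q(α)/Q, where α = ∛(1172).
[Q(α):Q] = 3

The minimal polynomial of α is x^3 - 1172, irreducible over Q since 1172 is not a perfect cube (so x^3 - 1172 has no rational root). Hence [Q(α):Q] = deg(m_α) = 3.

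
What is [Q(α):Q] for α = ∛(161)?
[Q(α):Q] = 3

The minimal polynomial of α is x^3 - 161, irreducible over Q since 161 is not a perfect cube (so x^3 - 161 has no rational root). Hence [Q(α):Q] = deg(m_α) = 3.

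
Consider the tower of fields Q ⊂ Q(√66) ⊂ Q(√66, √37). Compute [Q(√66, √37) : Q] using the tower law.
[Q(√66, √37) : Q] = 4

[Q(√66):Q] = 2 (min poly x^2 - 66, irreducible since 66 is squarefree > 1). For the top step, suppose √37 ∈ Q(√66), say √37 = c + d√66 with c, d ∈ Q. Squaring: 37 = c^2 + 66d^2 + 2cd√66. Since √66 ∉ Q this forces 2cd = 0. If d = 0 then √37 = c ∈ Q, contradicting 37 squarefree > 1. If c = 0 then 37 = 66d^2, so 66·37 = (66d)^2 is a perfect square in Q — but 66·37 = 2442 is not a perfect square (since 66 and 37 are distinct squarefree integers). Contradiction. Hence √37 ∉ Q(√66), so x^2 - 37 stays irreducible over Q(√66) and [Q(√66, √37) : Q(√66)] = 2. By the tower law, [Q(√66, √37) : Q] = 2 · 2 = 4.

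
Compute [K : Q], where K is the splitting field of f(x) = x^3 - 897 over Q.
[K : Q] = 6

The roots of x^3 - 897 are ∛897, ω∛897, ω^2∛897 where ω = e^(2πi/3) is a primitive cube root of unity, so K = Q(∛897, ω). Now [Q(∛897):Q] = 3 (since 897 is not a perfect cube, x^3 - 897 is irreducible) and [Q(ω):Q] = 2. Both 2 and 3 divide [K:Q], and [K:Q] ≤ 3·2 = 6, so [K:Q] = 6. (Equivalently: Q(∛897) ⊂ R but ω ∉ R, so [K : Q(∛897)] = 2.)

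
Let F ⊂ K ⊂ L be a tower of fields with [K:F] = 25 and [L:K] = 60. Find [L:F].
[L:F] = 1500

The tower law says that for any tower of field extensions F ⊂ K ⊂ L with finite degrees, [L:F] = [L:K] · [K:F]. Here this gives [L:F] = 60 · 25 = 1500.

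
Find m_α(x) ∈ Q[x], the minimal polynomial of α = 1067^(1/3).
m_α(x) = x^3 - 1067

α satisfies α^3 = 1067, so x^3 - 1067 annihilates α. By the rational root test, a rational root p/q (in lowest terms) of x^3 - 1067 would satisfy p^3 = 1067 q^3, forcing q = 1 and p^3 = 1067; but 1067 is not a perfect cube, contradiction. A monic cubic over Q with no rational root is irreducible (any nontrivial factorization would include a linear factor). Hence x^3 - 1067 is the minimal polynomial of α, and in particular [Q(α):Q] = 3.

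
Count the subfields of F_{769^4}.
F_{769^4} has 3 subfields

The subfields of F_{p^n} are exactly the fields F_{p^d} for d | n (each is the fixed field of the unique index-d subgroup of Gal(F_{p^n}/F_p) ≅ Z/nZ). The divisors of n = 4 are {1, 2, 4}, giving 3 subfields: F_{769^1}, F_{769^2}, F_{769^4}.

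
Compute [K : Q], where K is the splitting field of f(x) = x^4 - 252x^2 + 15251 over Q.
[K : Q] = 4

Solving the quadratic in x^2: x^2 = (252 ± √(252^2 - 4·15251))/2 = (252 ± √2500)/2 = (252 ± 50)/2, giving x^2 = 101 or x^2 = 151. So f(x) = (x^2 - 101)(x^2 - 151) and the roots of f are ±√101, ±√151. Hence the splitting field is K = Q(√101, √151). Since 101 and 151 are distinct squarefree integers > 1, their product 15251 is not a perfect square, so √151 ∉ Q(√101). By the tower law [K:Q] = [Q(√101,√151):Q(√101)] · [Q(√101):Q] = 2 · 2 = 4.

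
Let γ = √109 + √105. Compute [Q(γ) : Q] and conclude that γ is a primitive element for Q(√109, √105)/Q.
[Q(γ) : Q] = 4 (equivalently, Q(γ) = Q(√109, √105))

Obviously Q(γ) ⊆ Q(√109, √105), and [Q(√109, √105):Q] = 4 (since 109, 105 are distinct squarefree integers > 1 with 11445 not a perfect square). To show equality we compute the minimal polynomial of γ. From γ = √109 + √105: γ^2 = 109 + 2√(11445) + 105 = 214 + 2√(11445), so γ^2 - 214 = 2√(11445); squaring, (γ^2 - 214)^2 = 4·11445, i.e. γ^4 - 428γ^2 + 45796 - 45780 = 0, i.e. γ^4 - 428γ^2 + 16 = 0. So γ is a root of x^4 - 428x^2 + 16. This polynomial is irreducible over Q: it has no rational root (each ±√109 ± √105 is irrational), and any factorization into two quadratics over Q would force √(11445) ∈ Q (pairing opposite roots) or √109, √105 ∈ Q (other pairings), all impossible. Hence [Q(γ):Q] = 4 = [Q(√109, √105):Q], so Q(γ) = Q(√109, √105).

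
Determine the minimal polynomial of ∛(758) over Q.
m_α(x) = x^3 - 758

α satisfies α^3 = 758, so x^3 - 758 annihilates α. By the rational root test, a rational root p/q (in lowest terms) of x^3 - 758 would satisfy p^3 = 758 q^3, forcing q = 1 and p^3 = 758; but 758 is not a perfect cube, contradiction. A monic cubic over Q with no rational root is irreducible (any nontrivial factorization would include a linear factor). Hence x^3 - 758 is the minimal polynomial of α, and in particular [Q(α):Q] = 3.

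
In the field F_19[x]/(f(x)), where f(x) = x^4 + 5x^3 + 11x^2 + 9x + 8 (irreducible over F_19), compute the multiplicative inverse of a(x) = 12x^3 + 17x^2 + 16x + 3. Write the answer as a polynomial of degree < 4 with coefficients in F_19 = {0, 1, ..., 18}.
a(x)^(-1) ≡ 18x^3 + 14x^2 + 4x + 7 (mod f(x))

Since f is irreducible over F_19, F_19[x]/(f) is a field and a(x) ≠ 0 has an inverse. Apply the extended Euclidean algorithm to f(x) and a(x) in F_19[x]: f(x) = (8x + 16)·a(x) + (10x^2 + 14x + 17);  a(x) = (5x + 8)·(10x^2 + 14x + 17) + (9x);  (10x^2 + 14x + 17) = (18x + 10)·(9x) + (17). The last nonzero remainder is the constant 17 = gcd(f, a) in F_19. Back-substituting through the division chain expresses 17 = s(x)·a(x) + t(x)·f(x) with s(x) ≡ 2x^3 + 10x^2 + 11x + 5 (mod f), so (2x^3 + 10x^2 + 11x + 5)·a(x) ≡ 17 (mod f). Multiplying by 17^(-1) ≡ 9 in F_19 gives a(x)^(-1) ≡ 9·(2x^3 + 10x^2 + 11x + 5) ≡ 18x^3 + 14x^2 + 4x + 7 (mod f). Check: (12x^3 + 17x^2 + 16x + 3)·(18x^3 + 14x^2 + 4x + 7) = 7x^6 + 18x^5 + 4x^4 + 12x^3 + 16x^2 + 10x + 2 ≡ 1 (mod x^4 + 5x^3 + 11x^2 + 9x + 8).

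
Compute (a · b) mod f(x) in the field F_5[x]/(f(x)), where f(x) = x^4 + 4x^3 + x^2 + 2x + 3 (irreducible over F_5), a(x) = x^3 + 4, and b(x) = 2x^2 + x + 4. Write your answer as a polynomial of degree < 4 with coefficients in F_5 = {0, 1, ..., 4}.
a · b ≡ x^2 + 2x + 2 (mod f(x))

Multiply in F_5[x]: a(x)·b(x) = (x^3 + 4)·(2x^2 + x + 4) = 2x^5 + x^4 + 4x^3 + 3x^2 + 4x + 1. This has degree ≥ 4, so divide by f(x) over F_5: 2x^5 + x^4 + 4x^3 + 3x^2 + 4x + 1 = (2x + 3)·(x^4 + 4x^3 + x^2 + 2x + 3) + (x^2 + 2x + 2). Hence a·b ≡ x^2 + 2x + 2 (mod f). (F_5[x]/(f) is a field with 5^4 = 625 elements since f is irreducible of degree 4.)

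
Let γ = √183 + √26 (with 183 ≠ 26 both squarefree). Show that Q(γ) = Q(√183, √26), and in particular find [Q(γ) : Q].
[Q(γ) : Q] = 4 (equivalently, Q(γ) = Q(√183, √26))

Obviously Q(γ) ⊆ Q(√183, √26), and [Q(√183, √26):Q] = 4 (since 183, 26 are distinct squarefree integers > 1 with 4758 not a perfect square). To show equality we compute the minimal polynomial of γ. From γ = √183 + √26: γ^2 = 183 + 2√(4758) + 26 = 209 + 2√(4758), so γ^2 - 209 = 2√(4758); squaring, (γ^2 - 209)^2 = 4·4758, i.e. γ^4 - 418γ^2 + 43681 - 19032 = 0, i.e. γ^4 - 418γ^2 + 24649 = 0. So γ is a root of x^4 - 418x^2 + 24649. This polynomial is irreducible over Q: it has no rational root (each ±√183 ± √26 is irrational), and any factorization into two quadratics over Q would force √(4758) ∈ Q (pairing opposite roots) or √183, √26 ∈ Q (other pairings), all impossible. Hence [Q(γ):Q] = 4 = [Q(√183, √26):Q], so Q(γ) = Q(√183, √26).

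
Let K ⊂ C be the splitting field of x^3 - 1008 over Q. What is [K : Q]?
[K : Q] = 6

The roots of x^3 - 1008 are ∛1008, ω∛1008, ω^2∛1008 where ω = e^(2πi/3) is a primitive cube root of unity, so K = Q(∛1008, ω). Now [Q(∛1008):Q] = 3 (since 1008 is not a perfect cube, x^3 - 1008 is irreducible) and [Q(ω):Q] = 2. Both 2 and 3 divide [K:Q], and [K:Q] ≤ 3·2 = 6, so [K:Q] = 6. (Equivalently: Q(∛1008) ⊂ R but ω ∉ R, so [K : Q(∛1008)] = 2.)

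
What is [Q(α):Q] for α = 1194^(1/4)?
[Q(α):Q] = 4

α is a root of x^4 - 1194. By Eisenstein's criterion at the prime p = 2 (which divides the constant term 1194 but p^2 = 4 does not, since 1194 is squarefree), x^4 - 1194 is irreducible over Q. Hence [Q(α):Q] = 4.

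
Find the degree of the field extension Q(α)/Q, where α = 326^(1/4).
[Q(α):Q] = 4

α is a root of x^4 - 326. By Eisenstein's criterion at the prime p = 2 (which divides the constant term 326 but p^2 = 4 does not, since 326 is squarefree), x^4 - 326 is irreducible over Q. Hence [Q(α):Q] = 4.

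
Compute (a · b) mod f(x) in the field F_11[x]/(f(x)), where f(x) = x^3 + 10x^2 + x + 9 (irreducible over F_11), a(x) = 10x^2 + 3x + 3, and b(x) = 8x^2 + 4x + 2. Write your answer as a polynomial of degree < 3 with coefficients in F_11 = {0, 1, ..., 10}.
a · b ≡ 10x^2 + x + 8 (mod f(x))

Multiply in F_11[x]: a(x)·b(x) = (10x^2 + 3x + 3)·(8x^2 + 4x + 2) = 3x^4 + 9x^3 + x^2 + 7x + 6. This has degree ≥ 3, so divide by f(x) over F_11: 3x^4 + 9x^3 + x^2 + 7x + 6 = (3x + 1)·(x^3 + 10x^2 + x + 9) + (10x^2 + x + 8). Hence a·b ≡ 10x^2 + x + 8 (mod f). (F_11[x]/(f) is a field with 11^3 = 1331 elements since f is irreducible of degree 3.)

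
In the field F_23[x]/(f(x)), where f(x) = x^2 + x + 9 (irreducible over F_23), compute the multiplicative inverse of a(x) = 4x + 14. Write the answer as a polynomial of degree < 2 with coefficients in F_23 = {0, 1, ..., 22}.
a(x)^(-1) ≡ 11x + 7 (mod f(x))

Since f is irreducible over F_23, F_23[x]/(f) is a field and a(x) ≠ 0 has an inverse. Apply the extended Euclidean algorithm to f(x) and a(x) in F_23[x]: f(x) = (6x + 8)·a(x) + (12). The last nonzero remainder is the constant 12 = gcd(f, a) in F_23. Back-substituting through the division chain expresses 12 = s(x)·a(x) + t(x)·f(x) with s(x) ≡ 17x + 15 (mod f), so (17x + 15)·a(x) ≡ 12 (mod f). Multiplying by 12^(-1) ≡ 2 in F_23 gives a(x)^(-1) ≡ 2·(17x + 15) ≡ 11x + 7 (mod f). Check: (4x + 14)·(11x + 7) = 21x^2 + 21x + 6 ≡ 1 (mod x^2 + x + 9).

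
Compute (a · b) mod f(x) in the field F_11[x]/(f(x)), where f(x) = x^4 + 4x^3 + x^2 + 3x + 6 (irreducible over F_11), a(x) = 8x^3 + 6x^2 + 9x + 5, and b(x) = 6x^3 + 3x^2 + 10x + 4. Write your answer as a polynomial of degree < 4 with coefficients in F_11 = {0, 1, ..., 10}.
a · b ≡ 7x^3 + x^2 + 5x + 1 (mod f(x))

Multiply in F_11[x]: a(x)·b(x) = (8x^3 + 6x^2 + 9x + 5)·(6x^3 + 3x^2 + 10x + 4) = 4x^6 + 5x^5 + 9x^4 + 6x^3 + 8x^2 + 9x + 9. This has degree ≥ 4, so divide by f(x) over F_11: 4x^6 + 5x^5 + 9x^4 + 6x^3 + 8x^2 + 9x + 9 = (4x^2 + 5)·(x^4 + 4x^3 + x^2 + 3x + 6) + (7x^3 + x^2 + 5x + 1). Hence a·b ≡ 7x^3 + x^2 + 5x + 1 (mod f). (F_11[x]/(f) is a field with 11^4 = 14641 elements since f is irreducible of degree 4.)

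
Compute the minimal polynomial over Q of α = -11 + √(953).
m_α(x) = x^2 + 22x - 832

From α + 11 = √(953), squaring gives (α + 11)^2 = 953, i.e. α^2 + 22α + 121 = 953, so α^2 + 22α - 832 = 0. The discriminant of x^2 + 22x - 832 is (22)^2 - 4·(-832) = 484 + 3328 = 3812, and 4·(953) is not a perfect square in Q since 953 is squarefree and ≠ 1. Hence x^2 + 22x - 832 is irreducible over Q and is the minimal polynomial of α.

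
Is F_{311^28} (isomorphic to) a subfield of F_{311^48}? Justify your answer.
No: F_{311^28} is not a subfield of F_{311^48}

F_{p^m} embeds in F_{p^n} iff m | n. Here 28 ∤ 48 (since 48 = 1·28 + 20 with remainder 20 ≠ 0), so F_{311^28} is not a subfield of F_{311^48}. Equivalently: if it were, the tower law would give 28 = [F_{311^28}:F_311] dividing [F_{311^48}:F_311] = 48, contradiction.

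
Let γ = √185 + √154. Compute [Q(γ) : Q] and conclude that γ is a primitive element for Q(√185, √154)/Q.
[Q(γ) : Q] = 4 (equivalently, Q(γ) = Q(√185, √154))

Obviously Q(γ) ⊆ Q(√185, √154), and [Q(√185, √154):Q] = 4 (since 185, 154 are distinct squarefree integers > 1 with 28490 not a perfect square). To show equality we compute the minimal polynomial of γ. From γ = √185 + √154: γ^2 = 185 + 2√(28490) + 154 = 339 + 2√(28490), so γ^2 - 339 = 2√(28490); squaring, (γ^2 - 339)^2 = 4·28490, i.e. γ^4 - 678γ^2 + 114921 - 113960 = 0, i.e. γ^4 - 678γ^2 + 961 = 0. So γ is a root of x^4 - 678x^2 + 961. This polynomial is irreducible over Q: it has no rational root (each ±√185 ± √154 is irrational), and any factorization into two quadratics over Q would force √(28490) ∈ Q (pairing opposite roots) or √185, √154 ∈ Q (other pairings), all impossible. Hence [Q(γ):Q] = 4 = [Q(√185, √154):Q], so Q(γ) = Q(√185, √154).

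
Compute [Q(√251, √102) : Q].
[Q(√251, √102) : Q] = 4

[Q(√251):Q] = 2 (min poly x^2 - 251, irreducible since 251 is squarefree > 1). For the top step, suppose √102 ∈ Q(√251), say √102 = c + d√251 with c, d ∈ Q. Squaring: 102 = c^2 + 251d^2 + 2cd√251. Since √251 ∉ Q this forces 2cd = 0. If d = 0 then √102 = c ∈ Q, contradicting 102 squarefree > 1. If c = 0 then 102 = 251d^2, so 251·102 = (251d)^2 is a perfect square in Q — but 251·102 = 25602 is not a perfect square (since 251 and 102 are distinct squarefree integers). Contradiction. Hence √102 ∉ Q(√251), so x^2 - 102 stays irreducible over Q(√251) and [Q(√251, √102) : Q(√251)] = 2. By the tower law, [Q(√251, √102) : Q] = 2 · 2 = 4.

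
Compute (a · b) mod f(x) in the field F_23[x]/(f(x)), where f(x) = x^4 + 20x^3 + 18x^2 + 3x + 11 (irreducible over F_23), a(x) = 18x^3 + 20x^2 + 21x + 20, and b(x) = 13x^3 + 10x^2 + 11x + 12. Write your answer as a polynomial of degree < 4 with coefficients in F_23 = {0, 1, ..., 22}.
a · b ≡ 3x^3 + 7x^2 + 8x + 10 (mod f(x))

Multiply in F_23[x]: a(x)·b(x) = (18x^3 + 20x^2 + 21x + 20)·(13x^3 + 10x^2 + 11x + 12) = 4x^6 + 3x^5 + 4x^4 + 9x^3 + 4x^2 + 12x + 10. This has degree ≥ 4, so divide by f(x) over F_23: 4x^6 + 3x^5 + 4x^4 + 9x^3 + 4x^2 + 12x + 10 = (4x^2 + 15x)·(x^4 + 20x^3 + 18x^2 + 3x + 11) + (3x^3 + 7x^2 + 8x + 10). Hence a·b ≡ 3x^3 + 7x^2 + 8x + 10 (mod f). (F_23[x]/(f) is a field with 23^4 = 279841 elements since f is irreducible of degree 4.)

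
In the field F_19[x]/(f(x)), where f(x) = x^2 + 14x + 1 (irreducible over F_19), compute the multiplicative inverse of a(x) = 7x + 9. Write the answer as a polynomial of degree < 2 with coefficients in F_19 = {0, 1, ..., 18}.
a(x)^(-1) ≡ 11x + 15 (mod f(x))

Since f is irreducible over F_19, F_19[x]/(f) is a field and a(x) ≠ 0 has an inverse. Apply the extended Euclidean algorithm to f(x) and a(x) in F_19[x]: f(x) = (11x + 15)·a(x) + (18). The last nonzero remainder is the constant 18 = gcd(f, a) in F_19. Back-substituting through the division chain expresses 18 = s(x)·a(x) + t(x)·f(x) with s(x) ≡ 8x + 4 (mod f), so (8x + 4)·a(x) ≡ 18 (mod f). Multiplying by 18^(-1) ≡ 18 in F_19 gives a(x)^(-1) ≡ 18·(8x + 4) ≡ 11x + 15 (mod f). Check: (7x + 9)·(11x + 15) = x^2 + 14x + 2 ≡ 1 (mod x^2 + 14x + 1).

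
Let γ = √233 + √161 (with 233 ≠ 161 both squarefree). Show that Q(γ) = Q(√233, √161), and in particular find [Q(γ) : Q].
[Q(γ) : Q] = 4 (equivalently, Q(γ) = Q(√233, √161))

Obviously Q(γ) ⊆ Q(√233, √161), and [Q(√233, √161):Q] = 4 (since 233, 161 are distinct squarefree integers > 1 with 37513 not a perfect square). To show equality we compute the minimal polynomial of γ. From γ = √233 + √161: γ^2 = 233 + 2√(37513) + 161 = 394 + 2√(37513), so γ^2 - 394 = 2√(37513); squaring, (γ^2 - 394)^2 = 4·37513, i.e. γ^4 - 788γ^2 + 155236 - 150052 = 0, i.e. γ^4 - 788γ^2 + 5184 = 0. So γ is a root of x^4 - 788x^2 + 5184. This polynomial is irreducible over Q: it has no rational root (each ±√233 ± √161 is irrational), and any factorization into two quadratics over Q would force √(37513) ∈ Q (pairing opposite roots) or √233, √161 ∈ Q (other pairings), all impossible. Hence [Q(γ):Q] = 4 = [Q(√233, √161):Q], so Q(γ) = Q(√233, √161).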